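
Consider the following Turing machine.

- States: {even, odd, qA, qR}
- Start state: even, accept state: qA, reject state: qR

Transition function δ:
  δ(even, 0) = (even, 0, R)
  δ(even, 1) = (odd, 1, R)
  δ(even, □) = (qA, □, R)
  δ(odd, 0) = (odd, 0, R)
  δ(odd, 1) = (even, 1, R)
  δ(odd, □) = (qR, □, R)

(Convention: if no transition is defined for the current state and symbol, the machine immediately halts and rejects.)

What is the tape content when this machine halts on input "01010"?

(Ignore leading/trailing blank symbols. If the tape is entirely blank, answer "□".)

Execution trace:
Initial: [even]01010
Step 1: δ(even, 0) = (even, 0, R) → 0[even]1010
Step 2: δ(even, 1) = (odd, 1, R) → 01[odd]010
Step 3: δ(odd, 0) = (odd, 0, R) → 010[odd]10
Step 4: δ(odd, 1) = (even, 1, R) → 0101[even]0
Step 5: δ(even, 0) = (even, 0, R) → 01010[even]□
Step 6: δ(even, □) = (qA, □, R) → 01010□[qA]□

The machine reaches the accept state qA and halts.

Final tape (ignoring leading/trailing blanks): 01010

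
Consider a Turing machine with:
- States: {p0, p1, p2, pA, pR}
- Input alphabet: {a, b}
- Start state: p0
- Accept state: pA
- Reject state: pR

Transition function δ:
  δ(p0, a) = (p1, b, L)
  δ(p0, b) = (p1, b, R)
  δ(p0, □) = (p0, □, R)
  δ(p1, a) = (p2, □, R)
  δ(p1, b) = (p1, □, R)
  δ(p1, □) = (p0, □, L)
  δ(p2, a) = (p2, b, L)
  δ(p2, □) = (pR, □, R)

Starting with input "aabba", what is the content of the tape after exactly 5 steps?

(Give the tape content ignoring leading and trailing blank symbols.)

Execution trace:
Initial: [p0]aabba
Step 1: δ(p0, a) = (p1, b, L) → [p1]□babba
Step 2: δ(p1, □) = (p0, □, L) → [p0]□□babba
Step 3: δ(p0, □) = (p0, □, R) → □[p0]□babba
Step 4: δ(p0, □) = (p0, □, R) → □□[p0]babba
Step 5: δ(p0, b) = (p1, b, R) → □□b[p1]abba

After 5 steps, the tape (ignoring leading/trailing blanks) is: babba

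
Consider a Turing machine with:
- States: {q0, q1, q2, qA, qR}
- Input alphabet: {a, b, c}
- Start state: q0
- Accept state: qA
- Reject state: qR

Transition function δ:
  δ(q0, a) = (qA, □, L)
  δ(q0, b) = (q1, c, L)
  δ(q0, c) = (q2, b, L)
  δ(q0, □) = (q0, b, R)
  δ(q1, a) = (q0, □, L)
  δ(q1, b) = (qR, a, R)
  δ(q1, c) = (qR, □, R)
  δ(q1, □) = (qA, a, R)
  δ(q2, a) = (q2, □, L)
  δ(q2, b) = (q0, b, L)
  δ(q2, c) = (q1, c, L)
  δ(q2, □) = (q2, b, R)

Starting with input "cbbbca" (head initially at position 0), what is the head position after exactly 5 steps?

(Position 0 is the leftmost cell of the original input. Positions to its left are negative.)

Execution trace (head position shown):
Step 0: [q0]cbbbca  (head at position 0)
Step 1: move left → [q2]□bbbbca  (head at position -1)
Step 2: move right → b[q2]bbbbca  (head at position 0)
Step 3: move left → [q0]bbbbbca  (head at position -1)
Step 4: move left → [q1]□cbbbbca  (head at position -2)
Step 5: move right → a[qA]cbbbbca  (head at position -1)

After 5 steps, the head is at position -1.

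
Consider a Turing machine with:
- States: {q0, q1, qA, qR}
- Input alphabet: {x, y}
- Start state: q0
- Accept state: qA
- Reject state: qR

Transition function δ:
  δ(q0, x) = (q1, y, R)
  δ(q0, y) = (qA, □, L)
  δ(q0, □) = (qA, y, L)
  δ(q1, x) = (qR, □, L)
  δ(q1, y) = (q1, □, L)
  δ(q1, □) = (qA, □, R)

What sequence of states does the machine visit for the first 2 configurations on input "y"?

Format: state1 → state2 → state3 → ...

Execution trace:
Initial: [q0]y
Step 1: δ(q0, y) = (qA, □, L) → [qA]□□

The machine reaches the accept state qA and halts.

State sequence: q0 → qA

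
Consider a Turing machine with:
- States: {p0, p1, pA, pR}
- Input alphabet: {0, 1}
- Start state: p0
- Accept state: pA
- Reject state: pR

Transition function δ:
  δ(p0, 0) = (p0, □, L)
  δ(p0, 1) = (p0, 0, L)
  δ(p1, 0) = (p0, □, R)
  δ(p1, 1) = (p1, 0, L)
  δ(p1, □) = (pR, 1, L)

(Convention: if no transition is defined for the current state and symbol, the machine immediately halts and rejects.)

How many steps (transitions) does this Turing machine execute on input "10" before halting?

Execution trace:
Initial: [p0]10
Step 1: δ(p0, 1) = (p0, 0, L) → [p0]□00

No transition is defined for δ(p0, □). By convention the machine halts and rejects.

The machine executed 1 step before halting.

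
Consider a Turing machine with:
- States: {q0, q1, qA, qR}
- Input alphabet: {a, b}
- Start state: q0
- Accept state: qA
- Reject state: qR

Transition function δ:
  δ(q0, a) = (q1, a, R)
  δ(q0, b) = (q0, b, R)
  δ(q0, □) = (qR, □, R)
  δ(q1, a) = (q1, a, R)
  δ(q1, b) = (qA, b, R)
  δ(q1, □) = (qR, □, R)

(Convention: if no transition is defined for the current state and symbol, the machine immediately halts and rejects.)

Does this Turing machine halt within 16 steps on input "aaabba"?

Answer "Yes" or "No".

Execution trace:
Initial: [q0]aaabba
Step 1: δ(q0, a) = (q1, a, R) → a[q1]aabba
Step 2: δ(q1, a) = (q1, a, R) → aa[q1]abba
Step 3: δ(q1, a) = (q1, a, R) → aaa[q1]bba
Step 4: δ(q1, b) = (qA, b, R) → aaab[qA]ba

The machine reaches the accept state qA and halts.
The machine halted after 4 steps (within the 16-step bound).

Answer: Yes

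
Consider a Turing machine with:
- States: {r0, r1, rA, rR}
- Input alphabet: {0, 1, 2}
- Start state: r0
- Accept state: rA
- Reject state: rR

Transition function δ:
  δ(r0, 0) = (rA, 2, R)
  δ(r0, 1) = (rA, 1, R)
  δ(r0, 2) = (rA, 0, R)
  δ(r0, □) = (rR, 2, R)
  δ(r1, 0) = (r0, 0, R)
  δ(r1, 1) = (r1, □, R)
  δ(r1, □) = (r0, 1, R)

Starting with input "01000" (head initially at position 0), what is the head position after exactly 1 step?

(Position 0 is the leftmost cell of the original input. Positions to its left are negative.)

Execution trace (head position shown):
Step 0: [r0]01000  (head at position 0)
Step 1: move right → 2[rA]1000  (head at position 1)

After 1 step, the head is at position 1.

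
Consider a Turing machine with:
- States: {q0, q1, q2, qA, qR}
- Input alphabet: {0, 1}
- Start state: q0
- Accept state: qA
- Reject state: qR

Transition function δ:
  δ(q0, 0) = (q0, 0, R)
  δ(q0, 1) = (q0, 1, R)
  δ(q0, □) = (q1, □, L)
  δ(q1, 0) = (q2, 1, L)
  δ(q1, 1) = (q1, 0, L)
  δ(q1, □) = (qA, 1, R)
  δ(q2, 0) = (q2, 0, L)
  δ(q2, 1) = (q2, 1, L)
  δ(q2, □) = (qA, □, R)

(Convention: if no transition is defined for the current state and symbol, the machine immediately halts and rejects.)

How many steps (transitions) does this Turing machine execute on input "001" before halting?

Execution trace:
Initial: [q0]001
Step 1: δ(q0, 0) = (q0, 0, R) → 0[q0]01
Step 2: δ(q0, 0) = (q0, 0, R) → 00[q0]1
Step 3: δ(q0, 1) = (q0, 1, R) → 001[q0]□
Step 4: δ(q0, □) = (q1, □, L) → 00[q1]1□
Step 5: δ(q1, 1) = (q1, 0, L) → 0[q1]00□
Step 6: δ(q1, 0) = (q2, 1, L) → [q2]010□
Step 7: δ(q2, 0) = (q2, 0, L) → [q2]□010□
Step 8: δ(q2, □) = (qA, □, R) → □[qA]010□

The machine reaches the accept state qA and halts.

The machine executed 8 steps before halting.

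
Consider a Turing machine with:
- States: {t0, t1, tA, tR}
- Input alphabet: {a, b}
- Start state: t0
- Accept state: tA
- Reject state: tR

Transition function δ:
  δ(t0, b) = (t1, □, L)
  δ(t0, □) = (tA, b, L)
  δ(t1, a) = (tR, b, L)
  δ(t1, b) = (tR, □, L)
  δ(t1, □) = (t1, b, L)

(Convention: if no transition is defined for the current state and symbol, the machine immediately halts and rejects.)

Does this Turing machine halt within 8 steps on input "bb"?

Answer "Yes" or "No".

Execution trace:
Initial: [t0]bb
Step 1: δ(t0, b) = (t1, □, L) → [t1]□□b
Step 2: δ(t1, □) = (t1, b, L) → [t1]□b□b
Step 3: δ(t1, □) = (t1, b, L) → [t1]□bb□b
Step 4: δ(t1, □) = (t1, b, L) → [t1]□bbb□b
Step 5: δ(t1, □) = (t1, b, L) → [t1]□bbbb□b
Step 6: δ(t1, □) = (t1, b, L) → [t1]□bbbbb□b
Step 7: δ(t1, □) = (t1, b, L) → [t1]□bbbbbb□b
Step 8: δ(t1, □) = (t1, b, L) → [t1]□bbbbbbb□b

The machine has not reached a halting state after 8 steps.
The machine did not halt within the 8-step bound.

Answer: No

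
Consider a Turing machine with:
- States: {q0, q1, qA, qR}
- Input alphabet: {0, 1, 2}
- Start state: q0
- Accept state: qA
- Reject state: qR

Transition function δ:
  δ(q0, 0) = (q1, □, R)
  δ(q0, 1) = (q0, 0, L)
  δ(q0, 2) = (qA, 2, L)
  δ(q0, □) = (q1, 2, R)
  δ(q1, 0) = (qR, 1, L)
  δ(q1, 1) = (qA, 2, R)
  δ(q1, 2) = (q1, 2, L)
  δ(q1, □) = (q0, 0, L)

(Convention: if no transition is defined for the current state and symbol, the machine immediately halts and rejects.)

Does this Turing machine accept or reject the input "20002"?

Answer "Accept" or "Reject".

Execution trace:
Initial: [q0]20002
Step 1: δ(q0, 2) = (qA, 2, L) → [qA]□20002

The machine reaches the accept state qA and halts.

Answer: Accept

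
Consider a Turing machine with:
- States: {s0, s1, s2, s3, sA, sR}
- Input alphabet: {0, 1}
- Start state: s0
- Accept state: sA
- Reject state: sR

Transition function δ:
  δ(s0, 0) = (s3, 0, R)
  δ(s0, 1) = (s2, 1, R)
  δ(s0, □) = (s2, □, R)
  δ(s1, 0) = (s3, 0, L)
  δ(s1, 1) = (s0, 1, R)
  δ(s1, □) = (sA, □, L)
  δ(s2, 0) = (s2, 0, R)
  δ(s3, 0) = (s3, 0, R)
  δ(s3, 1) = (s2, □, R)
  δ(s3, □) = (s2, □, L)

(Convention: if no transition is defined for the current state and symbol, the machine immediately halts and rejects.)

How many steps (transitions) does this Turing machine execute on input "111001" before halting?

Execution trace:
Initial: [s0]111001
Step 1: δ(s0, 1) = (s2, 1, R) → 1[s2]11001

No transition is defined for δ(s2, 1). By convention the machine halts and rejects.

The machine executed 1 step before halting.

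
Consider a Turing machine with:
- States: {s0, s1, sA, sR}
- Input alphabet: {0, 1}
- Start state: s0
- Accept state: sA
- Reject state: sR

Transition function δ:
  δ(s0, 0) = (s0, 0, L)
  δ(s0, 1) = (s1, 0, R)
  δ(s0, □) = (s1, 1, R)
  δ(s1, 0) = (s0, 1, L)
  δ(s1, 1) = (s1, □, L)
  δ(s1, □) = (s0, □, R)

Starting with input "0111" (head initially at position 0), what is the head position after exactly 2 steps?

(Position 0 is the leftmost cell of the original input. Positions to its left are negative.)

Execution trace (head position shown):
Step 0: [s0]0111  (head at position 0)
Step 1: move left → [s0]□0111  (head at position -1)
Step 2: move right → 1[s1]0111  (head at position 0)

After 2 steps, the head is at position 0.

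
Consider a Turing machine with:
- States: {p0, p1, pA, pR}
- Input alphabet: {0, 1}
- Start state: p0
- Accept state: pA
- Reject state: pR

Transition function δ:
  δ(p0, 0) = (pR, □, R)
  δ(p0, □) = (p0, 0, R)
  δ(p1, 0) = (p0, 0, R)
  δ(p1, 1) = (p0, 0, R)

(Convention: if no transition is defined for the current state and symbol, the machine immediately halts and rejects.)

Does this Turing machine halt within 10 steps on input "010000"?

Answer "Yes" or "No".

Execution trace:
Initial: [p0]010000
Step 1: δ(p0, 0) = (pR, □, R) → □[pR]10000

The machine reaches the reject state pR and halts.
The machine halted after 1 step (within the 10-step bound).

Answer: Yes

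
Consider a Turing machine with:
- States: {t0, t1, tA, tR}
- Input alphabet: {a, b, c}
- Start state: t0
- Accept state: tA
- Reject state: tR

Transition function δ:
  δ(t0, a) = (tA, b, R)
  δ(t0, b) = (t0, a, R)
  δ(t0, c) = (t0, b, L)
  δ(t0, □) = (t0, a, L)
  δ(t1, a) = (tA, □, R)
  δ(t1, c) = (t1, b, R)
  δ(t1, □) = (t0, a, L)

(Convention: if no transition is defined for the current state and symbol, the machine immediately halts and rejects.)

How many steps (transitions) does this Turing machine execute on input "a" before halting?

Execution trace:
Initial: [t0]a
Step 1: δ(t0, a) = (tA, b, R) → b[tA]□

The machine reaches the accept state tA and halts.

The machine executed 1 step before halting.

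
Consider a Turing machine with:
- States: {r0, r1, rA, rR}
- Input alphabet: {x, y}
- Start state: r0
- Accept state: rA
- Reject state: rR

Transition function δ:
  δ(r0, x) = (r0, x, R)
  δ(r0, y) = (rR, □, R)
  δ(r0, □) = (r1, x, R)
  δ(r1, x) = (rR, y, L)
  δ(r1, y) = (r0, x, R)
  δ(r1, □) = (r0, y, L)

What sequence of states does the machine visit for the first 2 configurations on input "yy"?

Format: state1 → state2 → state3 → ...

Execution trace:
Initial: [r0]yy
Step 1: δ(r0, y) = (rR, □, R) → □[rR]y

The machine reaches the reject state rR and halts.

State sequence: r0 → rR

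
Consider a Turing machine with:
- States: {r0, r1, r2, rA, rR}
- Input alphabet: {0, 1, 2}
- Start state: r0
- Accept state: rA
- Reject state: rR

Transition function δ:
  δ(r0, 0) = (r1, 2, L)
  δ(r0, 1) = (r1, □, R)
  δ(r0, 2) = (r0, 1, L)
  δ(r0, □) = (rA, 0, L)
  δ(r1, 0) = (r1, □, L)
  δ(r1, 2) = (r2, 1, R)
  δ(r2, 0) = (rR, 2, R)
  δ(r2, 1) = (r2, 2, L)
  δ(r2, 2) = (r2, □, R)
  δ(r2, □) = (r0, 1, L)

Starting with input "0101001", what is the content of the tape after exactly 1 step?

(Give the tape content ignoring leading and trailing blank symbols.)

Execution trace:
Initial: [r0]0101001
Step 1: δ(r0, 0) = (r1, 2, L) → [r1]□2101001

No transition is defined for δ(r1, □). By convention the machine halts and rejects.

After 1 step, the tape (ignoring leading/trailing blanks) is: 2101001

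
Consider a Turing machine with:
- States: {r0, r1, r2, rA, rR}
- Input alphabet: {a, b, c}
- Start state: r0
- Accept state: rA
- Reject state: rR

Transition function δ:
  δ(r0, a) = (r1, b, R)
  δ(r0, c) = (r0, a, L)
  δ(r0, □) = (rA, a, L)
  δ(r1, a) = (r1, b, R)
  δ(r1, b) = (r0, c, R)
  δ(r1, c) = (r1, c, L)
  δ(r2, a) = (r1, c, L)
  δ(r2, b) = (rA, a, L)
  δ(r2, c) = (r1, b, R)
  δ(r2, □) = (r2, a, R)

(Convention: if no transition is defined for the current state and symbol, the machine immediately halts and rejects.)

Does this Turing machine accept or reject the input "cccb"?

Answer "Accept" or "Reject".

Execution trace:
Initial: [r0]cccb
Step 1: δ(r0, c) = (r0, a, L) → [r0]□accb
Step 2: δ(r0, □) = (rA, a, L) → [rA]□aaccb

The machine reaches the accept state rA and halts.

Answer: Accept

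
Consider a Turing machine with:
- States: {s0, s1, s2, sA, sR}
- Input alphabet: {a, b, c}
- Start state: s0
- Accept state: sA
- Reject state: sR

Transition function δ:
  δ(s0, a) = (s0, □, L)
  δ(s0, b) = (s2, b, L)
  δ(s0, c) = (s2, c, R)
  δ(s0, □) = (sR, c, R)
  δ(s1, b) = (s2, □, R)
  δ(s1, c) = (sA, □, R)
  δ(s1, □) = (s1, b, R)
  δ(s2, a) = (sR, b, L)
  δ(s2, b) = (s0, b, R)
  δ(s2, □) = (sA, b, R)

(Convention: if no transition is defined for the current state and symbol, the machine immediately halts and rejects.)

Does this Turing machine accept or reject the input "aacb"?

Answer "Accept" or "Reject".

Execution trace:
Initial: [s0]aacb
Step 1: δ(s0, a) = (s0, □, L) → [s0]□□acb
Step 2: δ(s0, □) = (sR, c, R) → c[sR]□acb

The machine reaches the reject state sR and halts.

Answer: Reject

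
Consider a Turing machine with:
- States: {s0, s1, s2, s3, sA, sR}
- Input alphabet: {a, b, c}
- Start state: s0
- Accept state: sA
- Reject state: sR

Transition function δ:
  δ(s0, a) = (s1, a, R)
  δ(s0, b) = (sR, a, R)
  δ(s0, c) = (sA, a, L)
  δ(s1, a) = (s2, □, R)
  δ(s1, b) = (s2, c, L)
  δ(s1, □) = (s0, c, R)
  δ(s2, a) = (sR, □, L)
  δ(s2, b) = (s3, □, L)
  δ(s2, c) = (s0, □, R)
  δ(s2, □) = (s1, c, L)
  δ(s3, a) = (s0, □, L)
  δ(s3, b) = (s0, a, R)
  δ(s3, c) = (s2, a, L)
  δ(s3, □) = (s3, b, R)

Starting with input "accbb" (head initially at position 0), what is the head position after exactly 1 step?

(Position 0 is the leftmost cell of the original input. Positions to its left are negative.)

Execution trace (head position shown):
Step 0: [s0]accbb  (head at position 0)
Step 1: move right → a[s1]ccbb  (head at position 1)

After 1 step, the head is at position 1.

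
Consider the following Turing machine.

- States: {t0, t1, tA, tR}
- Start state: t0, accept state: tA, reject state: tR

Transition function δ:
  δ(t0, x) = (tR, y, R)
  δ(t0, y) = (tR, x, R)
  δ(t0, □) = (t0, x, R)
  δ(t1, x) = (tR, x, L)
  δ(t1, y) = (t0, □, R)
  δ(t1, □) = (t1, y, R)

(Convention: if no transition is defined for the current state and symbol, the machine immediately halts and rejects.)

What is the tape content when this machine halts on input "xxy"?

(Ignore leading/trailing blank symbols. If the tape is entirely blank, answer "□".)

Execution trace:
Initial: [t0]xxy
Step 1: δ(t0, x) = (tR, y, R) → y[tR]xy

The machine reaches the reject state tR and halts.

Final tape (ignoring leading/trailing blanks): yxy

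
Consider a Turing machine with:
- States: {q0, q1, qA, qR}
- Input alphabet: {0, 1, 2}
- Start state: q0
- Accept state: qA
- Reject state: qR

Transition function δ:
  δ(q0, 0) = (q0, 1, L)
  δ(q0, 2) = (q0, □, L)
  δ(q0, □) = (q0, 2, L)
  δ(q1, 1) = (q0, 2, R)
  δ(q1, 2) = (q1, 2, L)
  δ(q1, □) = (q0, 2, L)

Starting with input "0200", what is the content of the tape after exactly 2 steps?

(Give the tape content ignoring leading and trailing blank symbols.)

Execution trace:
Initial: [q0]0200
Step 1: δ(q0, 0) = (q0, 1, L) → [q0]□1200
Step 2: δ(q0, □) = (q0, 2, L) → [q0]□21200

After 2 steps, the tape (ignoring leading/trailing blanks) is: 21200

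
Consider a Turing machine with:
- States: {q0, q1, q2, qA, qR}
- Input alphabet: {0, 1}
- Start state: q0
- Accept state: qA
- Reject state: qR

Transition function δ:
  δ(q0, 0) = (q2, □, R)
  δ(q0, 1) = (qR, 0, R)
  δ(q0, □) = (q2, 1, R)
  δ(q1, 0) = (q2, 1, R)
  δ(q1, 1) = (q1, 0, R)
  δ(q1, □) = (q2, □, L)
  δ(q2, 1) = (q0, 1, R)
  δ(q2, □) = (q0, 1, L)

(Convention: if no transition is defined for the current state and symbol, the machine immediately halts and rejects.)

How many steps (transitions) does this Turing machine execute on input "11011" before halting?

Execution trace:
Initial: [q0]11011
Step 1: δ(q0, 1) = (qR, 0, R) → 0[qR]1011

The machine reaches the reject state qR and halts.

The machine executed 1 step before halting.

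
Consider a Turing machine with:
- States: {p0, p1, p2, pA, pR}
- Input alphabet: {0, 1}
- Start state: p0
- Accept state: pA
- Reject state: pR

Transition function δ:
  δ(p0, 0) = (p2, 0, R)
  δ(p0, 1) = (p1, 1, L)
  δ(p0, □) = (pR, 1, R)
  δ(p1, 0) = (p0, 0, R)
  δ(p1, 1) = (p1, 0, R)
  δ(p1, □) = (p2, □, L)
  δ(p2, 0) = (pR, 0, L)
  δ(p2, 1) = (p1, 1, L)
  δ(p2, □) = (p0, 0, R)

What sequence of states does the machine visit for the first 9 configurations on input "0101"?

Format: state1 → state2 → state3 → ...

Execution trace:
Initial: [p0]0101
Step 1: δ(p0, 0) = (p2, 0, R) → 0[p2]101
Step 2: δ(p2, 1) = (p1, 1, L) → [p1]0101
Step 3: δ(p1, 0) = (p0, 0, R) → 0[p0]101
Step 4: δ(p0, 1) = (p1, 1, L) → [p1]0101
Step 5: δ(p1, 0) = (p0, 0, R) → 0[p0]101
Step 6: δ(p0, 1) = (p1, 1, L) → [p1]0101
Step 7: δ(p1, 0) = (p0, 0, R) → 0[p0]101
Step 8: δ(p0, 1) = (p1, 1, L) → [p1]0101

State sequence: p0 → p2 → p1 → p0 → p1 → p0 → p1 → p0 → p1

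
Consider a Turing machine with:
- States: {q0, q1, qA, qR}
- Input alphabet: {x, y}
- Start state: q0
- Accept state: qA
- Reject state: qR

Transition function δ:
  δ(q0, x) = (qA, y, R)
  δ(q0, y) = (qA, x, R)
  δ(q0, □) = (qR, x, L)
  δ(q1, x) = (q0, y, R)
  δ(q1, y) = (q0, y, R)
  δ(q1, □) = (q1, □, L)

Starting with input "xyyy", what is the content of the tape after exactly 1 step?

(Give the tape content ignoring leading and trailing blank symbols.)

Execution trace:
Initial: [q0]xyyy
Step 1: δ(q0, x) = (qA, y, R) → y[qA]yyy

The machine reaches the accept state qA and halts.

After 1 step, the tape (ignoring leading/trailing blanks) is: yyyy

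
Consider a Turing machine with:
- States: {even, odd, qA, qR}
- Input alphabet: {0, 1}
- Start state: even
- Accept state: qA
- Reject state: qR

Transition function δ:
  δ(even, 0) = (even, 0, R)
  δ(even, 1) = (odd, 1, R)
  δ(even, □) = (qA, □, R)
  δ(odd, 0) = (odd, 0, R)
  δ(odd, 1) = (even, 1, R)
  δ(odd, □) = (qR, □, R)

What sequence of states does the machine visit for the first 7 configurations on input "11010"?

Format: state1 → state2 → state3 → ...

Execution trace:
Initial: [even]11010
Step 1: δ(even, 1) = (odd, 1, R) → 1[odd]1010
Step 2: δ(odd, 1) = (even, 1, R) → 11[even]010
Step 3: δ(even, 0) = (even, 0, R) → 110[even]10
Step 4: δ(even, 1) = (odd, 1, R) → 1101[odd]0
Step 5: δ(odd, 0) = (odd, 0, R) → 11010[odd]□
Step 6: δ(odd, □) = (qR, □, R) → 11010□[qR]□

The machine reaches the reject state qR and halts.

State sequence: even → odd → even → even → odd → odd → qR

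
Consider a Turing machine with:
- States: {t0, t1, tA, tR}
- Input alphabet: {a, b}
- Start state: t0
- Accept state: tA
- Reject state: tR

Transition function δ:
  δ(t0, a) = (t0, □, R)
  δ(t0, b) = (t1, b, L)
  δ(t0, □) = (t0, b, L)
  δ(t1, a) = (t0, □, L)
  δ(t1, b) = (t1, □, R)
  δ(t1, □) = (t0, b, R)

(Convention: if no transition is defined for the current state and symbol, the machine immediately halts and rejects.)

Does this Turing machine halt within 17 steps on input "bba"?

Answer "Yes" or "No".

Execution trace:
Initial: [t0]bba
Step 1: δ(t0, b) = (t1, b, L) → [t1]□bba
Step 2: δ(t1, □) = (t0, b, R) → b[t0]bba
Step 3: δ(t0, b) = (t1, b, L) → [t1]bbba
Step 4: δ(t1, b) = (t1, □, R) → □[t1]bba
Step 5: δ(t1, b) = (t1, □, R) → □□[t1]ba
Step 6: δ(t1, b) = (t1, □, R) → □□□[t1]a
Step 7: δ(t1, a) = (t0, □, L) → □□[t0]□□
Step 8: δ(t0, □) = (t0, b, L) → □[t0]□b□
Step 9: δ(t0, □) = (t0, b, L) → [t0]□bb□
Step 10: δ(t0, □) = (t0, b, L) → [t0]□bbb□
Step 11: δ(t0, □) = (t0, b, L) → [t0]□bbbb□
Step 12: δ(t0, □) = (t0, b, L) → [t0]□bbbbb□
Step 13: δ(t0, □) = (t0, b, L) → [t0]□bbbbbb□
Step 14: δ(t0, □) = (t0, b, L) → [t0]□bbbbbbb□
Step 15: δ(t0, □) = (t0, b, L) → [t0]□bbbbbbbb□
Step 16: δ(t0, □) = (t0, b, L) → [t0]□bbbbbbbbb□
Step 17: δ(t0, □) = (t0, b, L) → [t0]□bbbbbbbbbb□

The machine has not reached a halting state after 17 steps.
The machine did not halt within the 17-step bound.

Answer: No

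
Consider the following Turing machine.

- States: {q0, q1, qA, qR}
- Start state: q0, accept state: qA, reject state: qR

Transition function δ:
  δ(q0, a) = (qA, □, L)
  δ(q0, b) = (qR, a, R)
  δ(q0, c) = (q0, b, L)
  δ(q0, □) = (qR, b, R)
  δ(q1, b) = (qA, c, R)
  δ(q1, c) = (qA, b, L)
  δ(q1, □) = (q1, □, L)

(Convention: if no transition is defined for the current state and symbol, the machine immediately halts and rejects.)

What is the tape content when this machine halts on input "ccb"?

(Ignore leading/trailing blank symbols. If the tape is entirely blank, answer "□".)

Execution trace:
Initial: [q0]ccb
Step 1: δ(q0, c) = (q0, b, L) → [q0]□bcb
Step 2: δ(q0, □) = (qR, b, R) → b[qR]bcb

The machine reaches the reject state qR and halts.

Final tape (ignoring leading/trailing blanks): bbcb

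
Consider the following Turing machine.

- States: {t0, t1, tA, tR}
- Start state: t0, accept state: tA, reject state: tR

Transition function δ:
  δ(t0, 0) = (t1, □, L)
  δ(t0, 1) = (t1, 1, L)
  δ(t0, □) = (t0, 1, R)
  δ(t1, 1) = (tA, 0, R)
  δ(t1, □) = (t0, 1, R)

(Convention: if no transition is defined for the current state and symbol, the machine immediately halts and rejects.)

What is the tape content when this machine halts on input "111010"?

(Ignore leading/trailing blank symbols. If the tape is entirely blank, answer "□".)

Execution trace:
Initial: [t0]111010
Step 1: δ(t0, 1) = (t1, 1, L) → [t1]□111010
Step 2: δ(t1, □) = (t0, 1, R) → 1[t0]111010
Step 3: δ(t0, 1) = (t1, 1, L) → [t1]1111010
Step 4: δ(t1, 1) = (tA, 0, R) → 0[tA]111010

The machine reaches the accept state tA and halts.

Final tape (ignoring leading/trailing blanks): 0111010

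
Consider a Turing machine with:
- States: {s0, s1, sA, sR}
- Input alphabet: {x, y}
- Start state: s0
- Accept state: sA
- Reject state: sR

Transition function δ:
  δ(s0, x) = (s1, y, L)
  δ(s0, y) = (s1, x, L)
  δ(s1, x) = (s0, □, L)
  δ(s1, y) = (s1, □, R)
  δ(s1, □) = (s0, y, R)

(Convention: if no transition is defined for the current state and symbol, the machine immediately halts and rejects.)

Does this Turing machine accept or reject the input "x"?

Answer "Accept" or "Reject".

Execution trace:
Initial: [s0]x
Step 1: δ(s0, x) = (s1, y, L) → [s1]□y
Step 2: δ(s1, □) = (s0, y, R) → y[s0]y
Step 3: δ(s0, y) = (s1, x, L) → [s1]yx
Step 4: δ(s1, y) = (s1, □, R) → □[s1]x
Step 5: δ(s1, x) = (s0, □, L) → [s0]□□

No transition is defined for δ(s0, □). By convention the machine halts and rejects.

Answer: Reject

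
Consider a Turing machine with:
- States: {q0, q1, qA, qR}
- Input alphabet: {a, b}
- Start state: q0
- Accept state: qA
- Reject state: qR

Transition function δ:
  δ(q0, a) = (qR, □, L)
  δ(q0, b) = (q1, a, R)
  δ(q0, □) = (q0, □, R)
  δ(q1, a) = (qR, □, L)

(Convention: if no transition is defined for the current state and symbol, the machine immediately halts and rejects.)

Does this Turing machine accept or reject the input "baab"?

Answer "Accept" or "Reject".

Execution trace:
Initial: [q0]baab
Step 1: δ(q0, b) = (q1, a, R) → a[q1]aab
Step 2: δ(q1, a) = (qR, □, L) → [qR]a□ab

The machine reaches the reject state qR and halts.

Answer: Reject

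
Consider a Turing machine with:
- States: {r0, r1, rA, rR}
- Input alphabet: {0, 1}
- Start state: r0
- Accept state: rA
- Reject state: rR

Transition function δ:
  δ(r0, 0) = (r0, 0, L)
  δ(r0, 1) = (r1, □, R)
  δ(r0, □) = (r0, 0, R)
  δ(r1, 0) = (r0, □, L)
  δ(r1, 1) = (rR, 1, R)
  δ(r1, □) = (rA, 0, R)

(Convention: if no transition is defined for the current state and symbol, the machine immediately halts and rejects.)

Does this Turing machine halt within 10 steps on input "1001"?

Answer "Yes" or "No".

Execution trace:
Initial: [r0]1001
Step 1: δ(r0, 1) = (r1, □, R) → □[r1]001
Step 2: δ(r1, 0) = (r0, □, L) → [r0]□□01
Step 3: δ(r0, □) = (r0, 0, R) → 0[r0]□01
Step 4: δ(r0, □) = (r0, 0, R) → 00[r0]01
Step 5: δ(r0, 0) = (r0, 0, L) → 0[r0]001
Step 6: δ(r0, 0) = (r0, 0, L) → [r0]0001
Step 7: δ(r0, 0) = (r0, 0, L) → [r0]□0001
Step 8: δ(r0, □) = (r0, 0, R) → 0[r0]0001
Step 9: δ(r0, 0) = (r0, 0, L) → [r0]00001
Step 10: δ(r0, 0) = (r0, 0, L) → [r0]□00001

The machine has not reached a halting state after 10 steps.
The machine did not halt within the 10-step bound.

Answer: No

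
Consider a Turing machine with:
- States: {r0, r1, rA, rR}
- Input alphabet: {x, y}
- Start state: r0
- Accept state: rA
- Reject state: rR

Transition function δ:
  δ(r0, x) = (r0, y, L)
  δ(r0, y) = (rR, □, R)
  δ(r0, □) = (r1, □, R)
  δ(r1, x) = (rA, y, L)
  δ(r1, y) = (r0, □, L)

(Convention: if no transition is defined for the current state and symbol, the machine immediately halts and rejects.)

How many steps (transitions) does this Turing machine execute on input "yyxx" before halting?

Execution trace:
Initial: [r0]yyxx
Step 1: δ(r0, y) = (rR, □, R) → □[rR]yxx

The machine reaches the reject state rR and halts.

The machine executed 1 step before halting.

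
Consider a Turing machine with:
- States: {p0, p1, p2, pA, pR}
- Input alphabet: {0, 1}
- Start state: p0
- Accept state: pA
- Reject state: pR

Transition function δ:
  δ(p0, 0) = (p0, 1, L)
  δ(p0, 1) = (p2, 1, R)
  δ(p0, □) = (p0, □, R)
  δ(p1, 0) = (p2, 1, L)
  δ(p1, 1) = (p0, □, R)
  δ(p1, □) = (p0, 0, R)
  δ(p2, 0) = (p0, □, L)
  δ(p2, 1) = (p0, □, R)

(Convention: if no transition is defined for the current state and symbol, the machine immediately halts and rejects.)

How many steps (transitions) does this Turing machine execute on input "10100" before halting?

Execution trace:
Initial: [p0]10100
Step 1: δ(p0, 1) = (p2, 1, R) → 1[p2]0100
Step 2: δ(p2, 0) = (p0, □, L) → [p0]1□100
Step 3: δ(p0, 1) = (p2, 1, R) → 1[p2]□100

No transition is defined for δ(p2, □). By convention the machine halts and rejects.

The machine executed 3 steps before halting.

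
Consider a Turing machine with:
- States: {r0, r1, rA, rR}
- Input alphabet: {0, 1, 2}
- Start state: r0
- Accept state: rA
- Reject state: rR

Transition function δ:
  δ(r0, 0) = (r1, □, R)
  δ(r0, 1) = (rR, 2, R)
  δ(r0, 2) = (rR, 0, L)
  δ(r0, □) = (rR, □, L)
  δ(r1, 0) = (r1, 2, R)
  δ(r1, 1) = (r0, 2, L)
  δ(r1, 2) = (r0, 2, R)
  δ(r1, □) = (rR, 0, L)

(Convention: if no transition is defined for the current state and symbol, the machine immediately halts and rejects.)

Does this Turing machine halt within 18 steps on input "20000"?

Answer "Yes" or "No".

Execution trace:
Initial: [r0]20000
Step 1: δ(r0, 2) = (rR, 0, L) → [rR]□00000

The machine reaches the reject state rR and halts.
The machine halted after 1 step (within the 18-step bound).

Answer: Yes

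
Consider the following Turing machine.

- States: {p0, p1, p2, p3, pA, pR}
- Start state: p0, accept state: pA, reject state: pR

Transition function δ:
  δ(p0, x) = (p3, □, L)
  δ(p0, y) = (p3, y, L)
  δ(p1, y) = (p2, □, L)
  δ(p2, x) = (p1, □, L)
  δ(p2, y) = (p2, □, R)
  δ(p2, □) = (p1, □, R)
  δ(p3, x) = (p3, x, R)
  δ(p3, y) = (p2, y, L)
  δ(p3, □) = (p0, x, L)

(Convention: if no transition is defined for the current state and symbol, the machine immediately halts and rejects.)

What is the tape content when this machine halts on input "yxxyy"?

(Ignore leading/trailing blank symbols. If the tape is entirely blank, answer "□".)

Execution trace:
Initial: [p0]yxxyy
Step 1: δ(p0, y) = (p3, y, L) → [p3]□yxxyy
Step 2: δ(p3, □) = (p0, x, L) → [p0]□xyxxyy

No transition is defined for δ(p0, □). By convention the machine halts and rejects.

Final tape (ignoring leading/trailing blanks): xyxxyy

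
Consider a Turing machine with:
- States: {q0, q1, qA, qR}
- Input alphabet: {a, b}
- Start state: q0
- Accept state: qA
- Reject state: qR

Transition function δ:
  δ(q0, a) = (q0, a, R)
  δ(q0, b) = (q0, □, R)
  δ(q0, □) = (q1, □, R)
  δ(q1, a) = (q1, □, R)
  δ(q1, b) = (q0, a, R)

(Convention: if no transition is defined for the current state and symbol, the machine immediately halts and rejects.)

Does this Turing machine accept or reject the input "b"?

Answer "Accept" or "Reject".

Execution trace:
Initial: [q0]b
Step 1: δ(q0, b) = (q0, □, R) → □[q0]□
Step 2: δ(q0, □) = (q1, □, R) → □□[q1]□

No transition is defined for δ(q1, □). By convention the machine halts and rejects.

Answer: Reject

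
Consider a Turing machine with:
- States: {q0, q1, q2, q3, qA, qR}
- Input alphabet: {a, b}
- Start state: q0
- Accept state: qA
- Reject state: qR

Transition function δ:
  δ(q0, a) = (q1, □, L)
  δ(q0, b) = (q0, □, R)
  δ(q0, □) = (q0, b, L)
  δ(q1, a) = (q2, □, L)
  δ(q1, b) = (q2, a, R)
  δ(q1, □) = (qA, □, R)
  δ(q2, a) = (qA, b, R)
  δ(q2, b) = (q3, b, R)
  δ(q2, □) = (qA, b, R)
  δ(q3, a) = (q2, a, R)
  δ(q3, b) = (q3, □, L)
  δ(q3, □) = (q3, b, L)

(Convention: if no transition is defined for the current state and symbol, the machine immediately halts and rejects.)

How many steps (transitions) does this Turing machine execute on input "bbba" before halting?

Execution trace:
Initial: [q0]bbba
Step 1: δ(q0, b) = (q0, □, R) → □[q0]bba
Step 2: δ(q0, b) = (q0, □, R) → □□[q0]ba
Step 3: δ(q0, b) = (q0, □, R) → □□□[q0]a
Step 4: δ(q0, a) = (q1, □, L) → □□[q1]□□
Step 5: δ(q1, □) = (qA, □, R) → □□□[qA]□

The machine reaches the accept state qA and halts.

The machine executed 5 steps before halting.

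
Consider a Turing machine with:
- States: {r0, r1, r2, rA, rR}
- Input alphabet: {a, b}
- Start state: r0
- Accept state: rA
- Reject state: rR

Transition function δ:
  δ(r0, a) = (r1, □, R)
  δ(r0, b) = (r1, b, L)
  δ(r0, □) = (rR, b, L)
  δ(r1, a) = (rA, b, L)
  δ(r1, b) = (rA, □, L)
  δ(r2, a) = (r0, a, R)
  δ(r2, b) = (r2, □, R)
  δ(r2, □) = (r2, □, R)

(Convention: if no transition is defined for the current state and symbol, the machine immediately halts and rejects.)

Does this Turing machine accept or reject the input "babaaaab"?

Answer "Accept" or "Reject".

Execution trace:
Initial: [r0]babaaaab
Step 1: δ(r0, b) = (r1, b, L) → [r1]□babaaaab

No transition is defined for δ(r1, □). By convention the machine halts and rejects.

Answer: Reject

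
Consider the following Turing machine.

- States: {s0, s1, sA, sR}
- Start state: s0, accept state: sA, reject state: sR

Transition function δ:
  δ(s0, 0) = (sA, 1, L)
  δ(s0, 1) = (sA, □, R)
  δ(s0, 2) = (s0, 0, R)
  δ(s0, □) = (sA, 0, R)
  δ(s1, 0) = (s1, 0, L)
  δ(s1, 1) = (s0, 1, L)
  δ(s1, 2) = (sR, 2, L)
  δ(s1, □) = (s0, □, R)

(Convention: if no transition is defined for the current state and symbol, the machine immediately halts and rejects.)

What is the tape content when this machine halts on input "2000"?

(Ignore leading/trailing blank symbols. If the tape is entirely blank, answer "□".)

Execution trace:
Initial: [s0]2000
Step 1: δ(s0, 2) = (s0, 0, R) → 0[s0]000
Step 2: δ(s0, 0) = (sA, 1, L) → [sA]0100

The machine reaches the accept state sA and halts.

Final tape (ignoring leading/trailing blanks): 0100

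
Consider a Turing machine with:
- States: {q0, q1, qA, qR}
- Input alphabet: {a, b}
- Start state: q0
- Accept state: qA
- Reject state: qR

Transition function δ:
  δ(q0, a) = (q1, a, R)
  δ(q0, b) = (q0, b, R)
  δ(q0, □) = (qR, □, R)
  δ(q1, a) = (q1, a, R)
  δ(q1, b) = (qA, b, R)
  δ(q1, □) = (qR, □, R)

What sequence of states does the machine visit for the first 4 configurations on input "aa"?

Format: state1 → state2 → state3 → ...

Execution trace:
Initial: [q0]aa
Step 1: δ(q0, a) = (q1, a, R) → a[q1]a
Step 2: δ(q1, a) = (q1, a, R) → aa[q1]□
Step 3: δ(q1, □) = (qR, □, R) → aa□[qR]□

The machine reaches the reject state qR and halts.

State sequence: q0 → q1 → q1 → qR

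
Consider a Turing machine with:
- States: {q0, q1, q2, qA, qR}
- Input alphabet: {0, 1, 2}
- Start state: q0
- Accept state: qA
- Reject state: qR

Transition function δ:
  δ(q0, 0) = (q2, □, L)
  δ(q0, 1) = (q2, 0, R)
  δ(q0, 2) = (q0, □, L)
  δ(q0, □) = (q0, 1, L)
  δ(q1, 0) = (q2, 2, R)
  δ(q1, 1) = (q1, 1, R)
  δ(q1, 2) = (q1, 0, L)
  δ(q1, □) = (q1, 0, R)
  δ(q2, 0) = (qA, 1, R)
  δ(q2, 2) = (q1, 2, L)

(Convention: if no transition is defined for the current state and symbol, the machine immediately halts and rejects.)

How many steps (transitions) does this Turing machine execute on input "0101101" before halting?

Execution trace:
Initial: [q0]0101101
Step 1: δ(q0, 0) = (q2, □, L) → [q2]□□101101

No transition is defined for δ(q2, □). By convention the machine halts and rejects.

The machine executed 1 step before halting.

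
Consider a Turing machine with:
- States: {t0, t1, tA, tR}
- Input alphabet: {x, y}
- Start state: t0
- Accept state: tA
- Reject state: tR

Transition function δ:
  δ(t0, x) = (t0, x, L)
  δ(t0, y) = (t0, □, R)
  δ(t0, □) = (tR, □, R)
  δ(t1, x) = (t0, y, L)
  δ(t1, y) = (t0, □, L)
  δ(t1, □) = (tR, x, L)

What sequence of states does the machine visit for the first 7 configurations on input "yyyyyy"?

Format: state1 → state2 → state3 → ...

Execution trace:
Initial: [t0]yyyyyy
Step 1: δ(t0, y) = (t0, □, R) → □[t0]yyyyy
Step 2: δ(t0, y) = (t0, □, R) → □□[t0]yyyy
Step 3: δ(t0, y) = (t0, □, R) → □□□[t0]yyy
Step 4: δ(t0, y) = (t0, □, R) → □□□□[t0]yy
Step 5: δ(t0, y) = (t0, □, R) → □□□□□[t0]y
Step 6: δ(t0, y) = (t0, □, R) → □□□□□□[t0]□

State sequence: t0 → t0 → t0 → t0 → t0 → t0 → t0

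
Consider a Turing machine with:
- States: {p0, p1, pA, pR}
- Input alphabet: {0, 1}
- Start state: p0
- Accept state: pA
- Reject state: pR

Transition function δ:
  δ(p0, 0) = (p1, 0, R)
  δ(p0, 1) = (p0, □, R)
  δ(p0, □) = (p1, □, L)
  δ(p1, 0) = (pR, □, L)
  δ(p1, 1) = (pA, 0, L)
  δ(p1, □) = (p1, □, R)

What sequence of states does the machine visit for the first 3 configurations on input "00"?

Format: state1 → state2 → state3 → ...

Execution trace:
Initial: [p0]00
Step 1: δ(p0, 0) = (p1, 0, R) → 0[p1]0
Step 2: δ(p1, 0) = (pR, □, L) → [pR]0□

The machine reaches the reject state pR and halts.

State sequence: p0 → p1 → pR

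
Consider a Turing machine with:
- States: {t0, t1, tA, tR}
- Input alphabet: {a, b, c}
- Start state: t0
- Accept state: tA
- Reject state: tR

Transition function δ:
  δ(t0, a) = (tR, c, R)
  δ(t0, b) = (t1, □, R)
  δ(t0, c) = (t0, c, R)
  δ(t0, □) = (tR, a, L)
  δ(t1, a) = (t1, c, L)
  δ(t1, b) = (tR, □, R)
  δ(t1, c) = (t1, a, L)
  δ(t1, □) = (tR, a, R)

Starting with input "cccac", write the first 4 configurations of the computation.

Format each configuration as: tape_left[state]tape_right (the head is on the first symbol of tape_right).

Transitions applied:
Step 1: δ(t0, c) = (t0, c, R)
Step 2: δ(t0, c) = (t0, c, R)
Step 3: δ(t0, c) = (t0, c, R)

The first 4 configurations are:
[t0]cccac ⊢ c[t0]ccac ⊢ cc[t0]cac ⊢ ccc[t0]ac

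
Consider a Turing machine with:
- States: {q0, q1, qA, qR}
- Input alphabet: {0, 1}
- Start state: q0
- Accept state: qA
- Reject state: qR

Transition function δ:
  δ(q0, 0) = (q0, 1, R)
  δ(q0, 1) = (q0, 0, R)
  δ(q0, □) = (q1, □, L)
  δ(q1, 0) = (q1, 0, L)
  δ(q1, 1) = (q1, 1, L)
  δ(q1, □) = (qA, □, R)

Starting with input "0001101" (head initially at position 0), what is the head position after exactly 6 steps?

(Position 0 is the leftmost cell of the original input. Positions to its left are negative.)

Execution trace (head position shown):
Step 0: [q0]0001101  (head at position 0)
Step 1: move right → 1[q0]001101  (head at position 1)
Step 2: move right → 11[q0]01101  (head at position 2)
Step 3: move right → 111[q0]1101  (head at position 3)
Step 4: move right → 1110[q0]101  (head at position 4)
Step 5: move right → 11100[q0]01  (head at position 5)
Step 6: move right → 111001[q0]1  (head at position 6)

After 6 steps, the head is at position 6.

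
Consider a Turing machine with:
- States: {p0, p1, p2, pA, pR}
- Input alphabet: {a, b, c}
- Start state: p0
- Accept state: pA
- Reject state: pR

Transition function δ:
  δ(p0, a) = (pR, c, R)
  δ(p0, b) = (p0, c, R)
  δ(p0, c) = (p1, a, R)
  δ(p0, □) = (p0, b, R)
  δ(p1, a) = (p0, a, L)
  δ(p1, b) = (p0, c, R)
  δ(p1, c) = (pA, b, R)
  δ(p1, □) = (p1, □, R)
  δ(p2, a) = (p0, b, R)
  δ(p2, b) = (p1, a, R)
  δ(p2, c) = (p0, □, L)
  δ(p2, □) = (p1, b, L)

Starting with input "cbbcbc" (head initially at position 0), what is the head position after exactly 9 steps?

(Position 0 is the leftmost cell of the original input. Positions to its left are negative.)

Execution trace (head position shown):
Step 0: [p0]cbbcbc  (head at position 0)
Step 1: move right → a[p1]bbcbc  (head at position 1)
Step 2: move right → ac[p0]bcbc  (head at position 2)
Step 3: move right → acc[p0]cbc  (head at position 3)
Step 4: move right → acca[p1]bc  (head at position 4)
Step 5: move right → accac[p0]c  (head at position 5)
Step 6: move right → accaca[p1]□  (head at position 6)
Step 7: move right → accaca□[p1]□  (head at position 7)
Step 8: move right → accaca□□[p1]□  (head at position 8)
Step 9: move right → accaca□□□[p1]□  (head at position 9)

After 9 steps, the head is at position 9.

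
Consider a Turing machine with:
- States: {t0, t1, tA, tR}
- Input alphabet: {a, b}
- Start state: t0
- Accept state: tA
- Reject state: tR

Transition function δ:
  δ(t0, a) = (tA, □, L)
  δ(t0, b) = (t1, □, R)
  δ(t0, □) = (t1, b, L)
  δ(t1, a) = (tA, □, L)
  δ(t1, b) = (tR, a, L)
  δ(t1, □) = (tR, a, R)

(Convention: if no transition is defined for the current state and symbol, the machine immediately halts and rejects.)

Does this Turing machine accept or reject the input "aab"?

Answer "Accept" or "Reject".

Execution trace:
Initial: [t0]aab
Step 1: δ(t0, a) = (tA, □, L) → [tA]□□ab

The machine reaches the accept state tA and halts.

Answer: Accept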